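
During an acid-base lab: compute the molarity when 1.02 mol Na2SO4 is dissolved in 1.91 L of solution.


M = n/V = 1.02/1.91 = 0.534 mol/L

0.534 M


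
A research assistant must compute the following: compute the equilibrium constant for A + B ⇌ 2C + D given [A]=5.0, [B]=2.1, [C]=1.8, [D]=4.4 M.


Kc = [C]^2[D]/([A][B])
= (1.8^2 × 4.4^1)/(5.0^1 × 2.1^1)
= 14.256/10.5
= 1.358

1.358


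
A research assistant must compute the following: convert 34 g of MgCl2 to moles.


M(MgCl2) = 95.21 g/mol
n = mass/M = 34/95.21 = 0.3571 mol

0.3571 mol


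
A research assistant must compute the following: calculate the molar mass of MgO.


M(MgO) = 1×24.31 + 1×16.0
= 24.31 + 16.0
= 40.31 g/mol

40.31 g/mol


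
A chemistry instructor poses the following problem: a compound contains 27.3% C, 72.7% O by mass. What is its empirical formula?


Assume 100 g sample. Moles of each element:
  C: 27.3/12.01 = 2.273 mol
  O: 72.7/16.0 = 4.544 mol
Divide by smallest (2.273):
  C: 2.273/2.273 = 1.0
  O: 4.544/2.273 = 2.0
Empirical formula: CO2

CO2


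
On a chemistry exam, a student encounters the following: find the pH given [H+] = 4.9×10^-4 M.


pH = -log10([H+]) = -log10(4.9×10^-4)
= 4 - log10(4.9)
= 4 - 0.69
= 3.31

3.31


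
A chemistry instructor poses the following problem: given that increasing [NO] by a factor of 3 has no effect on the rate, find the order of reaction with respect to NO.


rate ∝ [NO]^n
rate ∝ [NO]^0
Order in NO: 0

0


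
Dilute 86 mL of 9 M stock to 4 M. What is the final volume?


C1V1 = C2V2
9 × 86 = 4 × V2
V2 = 774/4 = 193.5 mL

193.5 mL


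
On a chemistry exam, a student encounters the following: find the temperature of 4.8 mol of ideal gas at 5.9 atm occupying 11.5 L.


PV = nRT  (R = 0.08206 L·atm/(mol·K))
T = PV/(nR) = 5.9×11.5/(4.8×0.08206)
= 67.85/0.393888
= 172.26 K

172.26 K


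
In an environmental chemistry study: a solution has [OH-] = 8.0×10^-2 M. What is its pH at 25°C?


pOH = -log10([OH-]) = -log10(8.0×10^-2)
= 2 - log10(8.0) = 1.1
pH = 14 - pOH = 14 - 1.1 = 12.9

12.9


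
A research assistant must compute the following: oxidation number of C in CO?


x + (-2) = 0, so x = +2
Oxidation number: +2

+2


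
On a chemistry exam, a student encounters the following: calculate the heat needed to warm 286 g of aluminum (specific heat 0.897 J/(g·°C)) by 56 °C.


q = mcΔT = 286 × 0.897 × 56
= 14366.35 J

14366.35 J


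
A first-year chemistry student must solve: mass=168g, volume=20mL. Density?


ρ = mass/volume
= 168/20
= 8.4 g/mL

8.4 g/mL


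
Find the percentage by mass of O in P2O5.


M(P2O5) = 2×30.97 + 5×16.0 = 141.94 g/mol
Mass of O = 5 × 16.0 = 80.00 g/mol
% O = 80.00/141.94 × 100 = 56.36%

56.36%


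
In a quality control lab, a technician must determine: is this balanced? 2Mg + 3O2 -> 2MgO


Equation: 2Mg + 3O2 -> 2MgO
Check atoms: Mg: 2=2, O: 6≠2
Not balanced

No, not balanced


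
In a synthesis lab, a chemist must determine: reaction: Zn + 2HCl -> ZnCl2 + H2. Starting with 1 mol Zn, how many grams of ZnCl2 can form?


Mole ratio ZnCl2:Zn = 1:1
n(ZnCl2) = 1 × 1/1 = 1.000 mol
mass = 1.000 × 136.28 = 136.28 g

136.28 g


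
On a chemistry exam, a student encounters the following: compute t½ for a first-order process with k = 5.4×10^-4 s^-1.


t½ = ln2/k = 0.693147/(5.4×10^-4 s^-1)
= 1284 s

1284 s


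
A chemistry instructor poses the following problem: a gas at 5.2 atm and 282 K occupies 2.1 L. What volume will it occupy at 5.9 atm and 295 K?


P1V1/T1 = P2V2/T2
V2 = P1V1T2/(T1P2)
= 5.2×2.1×295/(282×5.9)
= 1.936 L

1.936 L


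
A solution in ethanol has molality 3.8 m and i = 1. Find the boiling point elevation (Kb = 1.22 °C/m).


ΔTb = Kb × m × i
= 1.22 × 3.8 × 1
= 4.636 °C

4.636 °C


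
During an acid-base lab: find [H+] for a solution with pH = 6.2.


[H+] = 10^(-pH) = 10^(-6.2)
= 6.31×10^-7 M

6.31×10^-7 M


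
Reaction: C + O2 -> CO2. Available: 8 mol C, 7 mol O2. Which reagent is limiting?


Mole ratio available / coefficient:
  C: 8/1 = 8.000
  O2: 7/1 = 7.000
Smaller ratio is limiting.

O2


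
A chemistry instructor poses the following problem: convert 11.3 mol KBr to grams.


M(KBr) = 119.0 g/mol
mass = n × M = 11.3 × 119.0 = 1344.70 g

1344.70 g


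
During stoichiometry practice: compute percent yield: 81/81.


% yield = actual/theoretical × 100
= 81/81 × 100
= 100.0%

100.0%


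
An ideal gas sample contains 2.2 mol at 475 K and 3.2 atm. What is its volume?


PV = nRT  (R = 0.08206 L·atm/(mol·K))
V = nRT/P = 2.2×0.08206×475/3.2
= 26.798 L

26.798 L


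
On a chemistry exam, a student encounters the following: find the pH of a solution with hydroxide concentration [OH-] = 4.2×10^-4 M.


pOH = -log10([OH-]) = -log10(4.2×10^-4)
= 4 - log10(4.2) = 3.38
pH = 14 - pOH = 14 - 3.38 = 10.62

10.62


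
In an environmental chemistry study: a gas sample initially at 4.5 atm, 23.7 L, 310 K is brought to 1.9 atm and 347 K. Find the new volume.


P1V1/T1 = P2V2/T2
V2 = P1V1T2/(T1P2)
= 4.5×23.7×347/(310×1.9)
= 62.831 L

62.831 L


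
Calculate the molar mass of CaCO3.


M(CaCO3) = 1×40.08 + 1×12.01 + 3×16.0
= 40.08 + 12.01 + 48.0
= 100.09 g/mol

100.09 g/mol


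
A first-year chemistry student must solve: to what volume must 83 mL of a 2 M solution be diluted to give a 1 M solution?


C1V1 = C2V2
2 × 83 = 1 × V2
V2 = 166/1 = 166.0 mL

166.0 mL


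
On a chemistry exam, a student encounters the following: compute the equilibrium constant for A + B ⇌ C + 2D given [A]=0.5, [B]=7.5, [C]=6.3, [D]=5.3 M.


Kc = [C][D]^2/([A][B])
= (6.3^1 × 5.3^2)/(0.5^1 × 7.5^1)
= 176.967/3.75
= 47.19

47.19


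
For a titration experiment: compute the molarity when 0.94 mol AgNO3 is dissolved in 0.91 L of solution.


M = n/V = 0.94/0.91 = 1.033 mol/L

1.033 M


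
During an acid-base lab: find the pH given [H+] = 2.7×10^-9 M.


pH = -log10([H+]) = -log10(2.7×10^-9)
= 9 - log10(2.7)
= 9 - 0.43
= 8.57

8.57


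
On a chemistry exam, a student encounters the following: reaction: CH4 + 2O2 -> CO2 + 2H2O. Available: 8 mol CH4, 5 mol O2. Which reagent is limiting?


Mole ratio available / coefficient:
  CH4: 8/1 = 8.000
  O2: 5/2 = 2.500
Smaller ratio is limiting.

O2


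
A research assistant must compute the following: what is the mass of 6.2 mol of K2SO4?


M(K2SO4) = 174.27 g/mol
mass = n × M = 6.2 × 174.27 = 1080.47 g

1080.47 g


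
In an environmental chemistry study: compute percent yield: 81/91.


% yield = actual/theoretical × 100
= 81/91 × 100
= 89.01%

89.01%


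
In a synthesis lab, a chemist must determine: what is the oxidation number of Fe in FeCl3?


x + 3(-1) = 0, so x = +3
Oxidation number: +3

+3


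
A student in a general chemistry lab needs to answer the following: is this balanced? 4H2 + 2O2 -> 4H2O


Equation: 4H2 + 2O2 -> 4H2O
Check atoms: H: 8=8, O: 4=4
Balanced

Yes, balanced


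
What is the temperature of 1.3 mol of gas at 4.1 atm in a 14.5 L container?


PV = nRT  (R = 0.08206 L·atm/(mol·K))
T = PV/(nR) = 4.1×14.5/(1.3×0.08206)
= 59.45/0.106678
= 557.28 K

557.28 K


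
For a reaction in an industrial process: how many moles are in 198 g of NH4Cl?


M(NH4Cl) = 53.49 g/mol
n = mass/M = 198/53.49 = 3.7016 mol

3.7016 mol


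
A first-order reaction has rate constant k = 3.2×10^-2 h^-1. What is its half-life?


t½ = ln2/k = 0.693147/(3.2×10^-2 h^-1)
= 21.66 h

21.66 h


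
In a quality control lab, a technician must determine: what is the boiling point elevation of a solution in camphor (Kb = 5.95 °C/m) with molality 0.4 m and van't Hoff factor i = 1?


ΔTb = Kb × m × i
= 5.95 × 0.4 × 1
= 2.38 °C

2.38 °C


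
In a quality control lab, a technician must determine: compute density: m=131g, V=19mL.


ρ = mass/volume
= 131/19
= 6.895 g/mL

6.895 g/mL


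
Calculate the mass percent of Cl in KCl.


M(KCl) = 1×39.1 + 1×35.45 = 74.55 g/mol
Mass of Cl = 1 × 35.45 = 35.45 g/mol
% Cl = 35.45/74.55 × 100 = 47.55%

47.55%


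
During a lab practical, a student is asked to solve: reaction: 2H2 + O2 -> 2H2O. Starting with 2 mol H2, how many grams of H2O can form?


Mole ratio H2O:H2 = 2:2
n(H2O) = 2 × 2/2 = 2.000 mol
mass = 2.000 × 18.02 = 36.04 g

36.04 g


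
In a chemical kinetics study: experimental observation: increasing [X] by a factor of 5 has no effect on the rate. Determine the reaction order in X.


rate ∝ [X]^n
rate ∝ [X]^0
Order in X: 0

0


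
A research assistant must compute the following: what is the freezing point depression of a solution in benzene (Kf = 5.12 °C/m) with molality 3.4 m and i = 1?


ΔTf = Kf × m × i
= 5.12 × 3.4 × 1
= 17.408 °C

17.408 °C


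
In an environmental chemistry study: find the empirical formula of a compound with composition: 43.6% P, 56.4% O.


Assume 100 g sample. Moles of each element:
  P: 43.6/30.97 = 1.408 mol
  O: 56.4/16.0 = 3.525 mol
Divide by smallest (1.408):
  P: 1.408/1.408 = 1.0
  O: 3.525/1.408 = 2.5
Multiply all ratios by 2 to obtain whole numbers.
Empirical formula: P2O5

P2O5


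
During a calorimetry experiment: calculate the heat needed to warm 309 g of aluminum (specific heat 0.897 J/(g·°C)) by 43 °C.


q = mcΔT = 309 × 0.897 × 43
= 11918.44 J

11918.44 J


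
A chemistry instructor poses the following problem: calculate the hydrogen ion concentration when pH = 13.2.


[H+] = 10^(-pH) = 10^(-13.2)
= 6.31×10^-14 M

6.31×10^-14 M


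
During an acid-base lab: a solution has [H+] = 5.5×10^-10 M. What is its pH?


pH = -log10([H+]) = -log10(5.5×10^-10)
= 10 - log10(5.5)
= 10 - 0.74
= 9.26

9.26


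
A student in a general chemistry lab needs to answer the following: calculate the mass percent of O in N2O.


M(N2O) = 2×14.01 + 1×16.0 = 44.02 g/mol
Mass of O = 1 × 16.0 = 16.00 g/mol
% O = 16.00/44.02 × 100 = 36.35%

36.35%


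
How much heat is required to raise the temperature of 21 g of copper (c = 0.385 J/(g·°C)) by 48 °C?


q = mcΔT = 21 × 0.385 × 48
= 388.08 J

388.08 J


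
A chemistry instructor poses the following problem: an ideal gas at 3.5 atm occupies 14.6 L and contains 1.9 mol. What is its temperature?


PV = nRT  (R = 0.08206 L·atm/(mol·K))
T = PV/(nR) = 3.5×14.6/(1.9×0.08206)
= 51.10/0.155914
= 327.74 K

327.74 K


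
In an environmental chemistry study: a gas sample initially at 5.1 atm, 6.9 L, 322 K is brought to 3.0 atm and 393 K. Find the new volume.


P1V1/T1 = P2V2/T2
V2 = P1V1T2/(T1P2)
= 5.1×6.9×393/(322×3.0)
= 14.316 L

14.316 L


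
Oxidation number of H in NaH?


H with a metal (hydride): -1
Oxidation number: -1

-1


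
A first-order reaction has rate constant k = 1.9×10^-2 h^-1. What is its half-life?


t½ = ln2/k = 0.693147/(1.9×10^-2 h^-1)
= 36.48 h

36.48 h


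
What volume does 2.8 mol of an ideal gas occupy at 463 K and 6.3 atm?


PV = nRT  (R = 0.08206 L·atm/(mol·K))
V = nRT/P = 2.8×0.08206×463/6.3
= 16.886 L

16.886 L


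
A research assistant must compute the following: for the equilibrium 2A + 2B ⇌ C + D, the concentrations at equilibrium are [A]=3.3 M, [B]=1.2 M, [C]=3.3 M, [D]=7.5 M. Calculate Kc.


Kc = [C][D]/([A]^2[B]^2)
= (3.3^1 × 7.5^1)/(3.3^2 × 1.2^2)
= 24.75/15.6816
= 1.578

1.578


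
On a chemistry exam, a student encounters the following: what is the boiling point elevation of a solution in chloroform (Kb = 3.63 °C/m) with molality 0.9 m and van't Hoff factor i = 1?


ΔTb = Kb × m × i
= 3.63 × 0.9 × 1
= 3.267 °C

3.267 °C


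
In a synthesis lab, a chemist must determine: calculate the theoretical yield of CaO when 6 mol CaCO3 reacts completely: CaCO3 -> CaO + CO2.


Mole ratio CaO:CaCO3 = 1:1
n(CaO) = 6 × 1/1 = 6.000 mol
mass = 6.000 × 56.08 = 336.48 g

336.48 g


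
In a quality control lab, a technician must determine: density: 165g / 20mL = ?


ρ = mass/volume
= 165/20
= 8.25 g/mL

8.25 g/mL


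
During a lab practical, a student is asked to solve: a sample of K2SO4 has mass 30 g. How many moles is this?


M(K2SO4) = 174.27 g/mol
n = mass/M = 30/174.27 = 0.1721 mol

0.1721 mol


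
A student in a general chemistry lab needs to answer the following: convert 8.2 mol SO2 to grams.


M(SO2) = 64.07 g/mol
mass = n × M = 8.2 × 64.07 = 525.37 g

525.37 g


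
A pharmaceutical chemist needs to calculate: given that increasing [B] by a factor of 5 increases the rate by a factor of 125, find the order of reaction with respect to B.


rate ∝ [B]^n
5^n = 125 → n = 3
Order in B: 3

3


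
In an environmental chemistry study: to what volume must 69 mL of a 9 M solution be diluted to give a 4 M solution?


C1V1 = C2V2
9 × 69 = 4 × V2
V2 = 621/4 = 155.25 mL

155.25 mL


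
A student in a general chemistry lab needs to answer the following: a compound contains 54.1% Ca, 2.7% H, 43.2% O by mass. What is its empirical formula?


Assume 100 g sample. Moles of each element:
  Ca: 54.1/40.08 = 1.35 mol
  H: 2.7/1.008 = 2.679 mol
  O: 43.2/16.0 = 2.7 mol
Divide by smallest (1.35):
  Ca: 1.35/1.35 = 1.0
  H: 2.679/1.35 = 1.98
  O: 2.7/1.35 = 2.0
Empirical formula: CaO2H2

CaO2H2


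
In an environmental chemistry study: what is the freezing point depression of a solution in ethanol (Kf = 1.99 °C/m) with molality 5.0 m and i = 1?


ΔTf = Kf × m × i
= 1.99 × 5.0 × 1
= 9.95 °C

9.95 °C


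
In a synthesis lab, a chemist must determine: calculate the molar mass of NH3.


M(NH3) = 1×14.01 + 3×1.008
= 14.01 + 3.02
= 17.03 g/mol

17.03 g/mol


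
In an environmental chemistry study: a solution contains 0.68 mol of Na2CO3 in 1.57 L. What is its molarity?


M = n/V = 0.68/1.57 = 0.433 mol/L

0.433 M


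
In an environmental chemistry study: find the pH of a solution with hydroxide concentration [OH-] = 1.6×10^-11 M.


pOH = -log10([OH-]) = -log10(1.6×10^-11)
= 11 - log10(1.6) = 10.8
pH = 14 - pOH = 14 - 10.8 = 3.2

3.2


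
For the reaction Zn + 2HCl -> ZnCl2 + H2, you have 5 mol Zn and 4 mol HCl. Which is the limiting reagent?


Mole ratio available / coefficient:
  Zn: 5/1 = 5.000
  HCl: 4/2 = 2.000
Smaller ratio is limiting.

HCl


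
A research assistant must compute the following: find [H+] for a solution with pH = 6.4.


[H+] = 10^(-pH) = 10^(-6.4)
= 3.98×10^-7 M

3.98×10^-7 M


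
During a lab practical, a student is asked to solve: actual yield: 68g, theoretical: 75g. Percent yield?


% yield = actual/theoretical × 100
= 68/75 × 100
= 90.67%

90.67%


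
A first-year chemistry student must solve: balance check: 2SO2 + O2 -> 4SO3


Equation: 2SO2 + O2 -> 4SO3
Check atoms: O: 6≠12, S: 2≠4
Not balanced

No, not balanced


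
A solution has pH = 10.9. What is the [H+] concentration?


[H+] = 10^(-pH) = 10^(-10.9)
= 1.26×10^-11 M

1.26×10^-11 M


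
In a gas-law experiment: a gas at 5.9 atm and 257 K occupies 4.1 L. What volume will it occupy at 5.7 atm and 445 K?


P1V1/T1 = P2V2/T2
V2 = P1V1T2/(T1P2)
= 5.9×4.1×445/(257×5.7)
= 7.348 L

7.348 L


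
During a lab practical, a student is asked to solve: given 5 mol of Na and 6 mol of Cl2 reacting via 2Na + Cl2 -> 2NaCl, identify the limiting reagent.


Mole ratio available / coefficient:
  Na: 5/2 = 2.500
  Cl2: 6/1 = 6.000
Smaller ratio is limiting.

Na


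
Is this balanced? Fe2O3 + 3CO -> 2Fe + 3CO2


Equation: Fe2O3 + 3CO -> 2Fe + 3CO2
Check atoms: C: 3=3, Fe: 2=2, O: 6=6
Balanced

Yes, balanced


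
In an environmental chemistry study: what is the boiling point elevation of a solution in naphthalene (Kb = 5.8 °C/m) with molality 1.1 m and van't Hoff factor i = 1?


ΔTb = Kb × m × i
= 5.8 × 1.1 × 1
= 6.38 °C

6.38 °C


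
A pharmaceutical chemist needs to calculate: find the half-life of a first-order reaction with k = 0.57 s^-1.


t½ = ln2/k = 0.693147/(0.57 s^-1)
= 1.216 s

1.216 s


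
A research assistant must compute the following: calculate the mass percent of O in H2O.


M(H2O) = 2×1.008 + 1×16.0 = 18.016 g/mol
Mass of O = 1 × 16.0 = 16.00 g/mol
% O = 16.00/18.016 × 100 = 88.81%

88.81%


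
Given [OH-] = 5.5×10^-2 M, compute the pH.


pOH = -log10([OH-]) = -log10(5.5×10^-2)
= 2 - log10(5.5) = 1.26
pH = 14 - pOH = 14 - 1.26 = 12.74

12.74


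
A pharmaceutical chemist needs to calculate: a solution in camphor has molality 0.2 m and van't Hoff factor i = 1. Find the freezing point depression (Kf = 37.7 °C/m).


ΔTf = Kf × m × i
= 37.7 × 0.2 × 1
= 7.54 °C

7.54 °C


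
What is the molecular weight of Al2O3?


M(Al2O3) = 2×26.98 + 3×16.0
= 53.96 + 48.0
= 101.96 g/mol

101.96 g/mol


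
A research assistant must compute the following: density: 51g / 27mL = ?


ρ = mass/volume
= 51/27
= 1.889 g/mL

1.889 g/mL


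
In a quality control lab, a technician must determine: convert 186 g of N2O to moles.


M(N2O) = 44.02 g/mol
n = mass/M = 186/44.02 = 4.2254 mol

4.2254 mol


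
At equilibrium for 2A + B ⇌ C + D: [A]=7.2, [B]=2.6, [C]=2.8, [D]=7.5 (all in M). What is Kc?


Kc = [C][D]/([A]^2[B])
= (2.8^1 × 7.5^1)/(7.2^2 × 2.6^1)
= 21/134.784
= 0.1558

0.1558


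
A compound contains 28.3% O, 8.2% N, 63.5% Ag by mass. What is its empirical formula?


Assume 100 g sample. Moles of each element:
  O: 28.3/16.0 = 1.769 mol
  N: 8.2/14.01 = 0.585 mol
  Ag: 63.5/107.87 = 0.589 mol
Divide by smallest (0.585):
  O: 1.769/0.585 = 3.02
  N: 0.585/0.585 = 1.0
  Ag: 0.589/0.585 = 1.01
Empirical formula: AgNO3

AgNO3


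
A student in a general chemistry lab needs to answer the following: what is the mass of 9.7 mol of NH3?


M(NH3) = 17.03 g/mol
mass = n × M = 9.7 × 17.03 = 165.19 g

165.19 g


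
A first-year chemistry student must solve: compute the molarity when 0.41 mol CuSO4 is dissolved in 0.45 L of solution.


M = n/V = 0.41/0.45 = 0.911 mol/L

0.911 M


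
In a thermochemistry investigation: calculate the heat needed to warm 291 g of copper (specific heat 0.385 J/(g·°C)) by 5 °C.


q = mcΔT = 291 × 0.385 × 5
= 560.18 J

560.18 J


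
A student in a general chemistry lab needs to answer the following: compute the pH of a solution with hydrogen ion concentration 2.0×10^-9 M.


pH = -log10([H+]) = -log10(2.0×10^-9)
= 9 - log10(2.0)
= 9 - 0.3
= 8.7

8.7


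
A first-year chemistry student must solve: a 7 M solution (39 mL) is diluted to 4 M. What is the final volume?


C1V1 = C2V2
7 × 39 = 4 × V2
V2 = 273/4 = 68.25 mL

68.25 mL


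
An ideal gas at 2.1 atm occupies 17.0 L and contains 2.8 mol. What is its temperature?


PV = nRT  (R = 0.08206 L·atm/(mol·K))
T = PV/(nR) = 2.1×17.0/(2.8×0.08206)
= 35.70/0.229768
= 155.37 K

155.37 K


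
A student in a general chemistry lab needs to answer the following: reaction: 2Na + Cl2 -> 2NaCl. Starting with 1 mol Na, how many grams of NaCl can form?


Mole ratio NaCl:Na = 2:2
n(NaCl) = 1 × 2/2 = 1.000 mol
mass = 1.000 × 58.44 = 58.44 g

58.44 g


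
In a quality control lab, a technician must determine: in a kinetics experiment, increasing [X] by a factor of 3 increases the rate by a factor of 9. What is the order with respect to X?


rate ∝ [X]^n
3^n = 9 → n = 2
Order in X: 2

2


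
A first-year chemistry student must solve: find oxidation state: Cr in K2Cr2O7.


2(+1) + 2x + 7(-2) = 0, so x = +6
Oxidation number: +6

+6


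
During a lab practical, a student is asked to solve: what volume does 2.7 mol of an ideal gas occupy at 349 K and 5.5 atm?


PV = nRT  (R = 0.08206 L·atm/(mol·K))
V = nRT/P = 2.7×0.08206×349/5.5
= 14.059 L

14.059 L


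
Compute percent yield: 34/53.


% yield = actual/theoretical × 100
= 34/53 × 100
= 64.15%

64.15%


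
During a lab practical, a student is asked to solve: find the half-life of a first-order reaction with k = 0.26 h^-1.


t½ = ln2/k = 0.693147/(0.26 h^-1)
= 2.666 h

2.666 h


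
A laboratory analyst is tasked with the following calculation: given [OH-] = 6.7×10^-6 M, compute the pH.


pOH = -log10([OH-]) = -log10(6.7×10^-6)
= 6 - log10(6.7) = 5.17
pH = 14 - pOH = 14 - 5.17 = 8.83

8.83


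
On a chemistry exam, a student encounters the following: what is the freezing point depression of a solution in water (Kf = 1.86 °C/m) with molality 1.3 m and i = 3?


ΔTf = Kf × m × i
= 1.86 × 1.3 × 3
= 7.254 °C

7.254 °C


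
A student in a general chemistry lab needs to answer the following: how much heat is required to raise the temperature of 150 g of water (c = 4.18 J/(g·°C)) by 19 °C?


q = mcΔT = 150 × 4.18 × 19
= 11913.00 J

11913.00 J


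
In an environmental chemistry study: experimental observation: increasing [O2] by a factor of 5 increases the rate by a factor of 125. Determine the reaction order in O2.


rate ∝ [O2]^n
5^n = 125 → n = 3
Order in O2: 3

3


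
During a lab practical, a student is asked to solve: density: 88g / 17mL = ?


ρ = mass/volume
= 88/17
= 5.176 g/mL

5.176 g/mL


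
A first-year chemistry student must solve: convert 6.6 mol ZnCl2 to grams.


M(ZnCl2) = 136.28 g/mol
mass = n × M = 6.6 × 136.28 = 899.45 g

899.45 g


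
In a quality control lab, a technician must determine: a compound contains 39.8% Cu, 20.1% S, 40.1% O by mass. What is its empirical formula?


Assume 100 g sample. Moles of each element:
  Cu: 39.8/63.55 = 0.626 mol
  S: 20.1/32.07 = 0.627 mol
  O: 40.1/16.0 = 2.506 mol
Divide by smallest (0.626):
  Cu: 0.626/0.626 = 1.0
  S: 0.627/0.626 = 1.0
  O: 2.506/0.626 = 4.0
Empirical formula: CuSO4

CuSO4


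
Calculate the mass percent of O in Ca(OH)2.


M(Ca(OH)2) = 1×40.08 + 2×16.0 + 2×1.008 = 74.096 g/mol
Mass of O = 2 × 16.0 = 32.00 g/mol
% O = 32.00/74.096 × 100 = 43.19%

43.19%


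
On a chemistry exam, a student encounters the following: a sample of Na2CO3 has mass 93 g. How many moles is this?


M(Na2CO3) = 105.99 g/mol
n = mass/M = 93/105.99 = 0.8774 mol

0.8774 mol


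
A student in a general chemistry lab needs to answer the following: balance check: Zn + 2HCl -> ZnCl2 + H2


Equation: Zn + 2HCl -> ZnCl2 + H2
Check atoms: Cl: 2=2, H: 2=2, Zn: 1=1
Balanced

Yes, balanced


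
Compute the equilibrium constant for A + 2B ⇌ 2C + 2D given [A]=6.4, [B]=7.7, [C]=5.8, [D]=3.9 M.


Kc = [C]^2[D]^2/([A][B]^2)
= (5.8^2 × 3.9^2)/(6.4^1 × 7.7^2)
= 511.6644/379.456
= 1.348

1.348


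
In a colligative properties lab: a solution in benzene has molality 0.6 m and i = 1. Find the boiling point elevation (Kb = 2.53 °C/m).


ΔTb = Kb × m × i
= 2.53 × 0.6 × 1
= 1.518 °C

1.518 °C


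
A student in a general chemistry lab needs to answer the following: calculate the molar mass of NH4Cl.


M(NH4Cl) = 1×14.01 + 4×1.008 + 1×35.45
= 14.01 + 4.03 + 35.45
= 53.49 g/mol

53.49 g/mol


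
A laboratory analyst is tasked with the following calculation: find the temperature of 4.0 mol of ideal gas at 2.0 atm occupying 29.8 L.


PV = nRT  (R = 0.08206 L·atm/(mol·K))
T = PV/(nR) = 2.0×29.8/(4.0×0.08206)
= 59.60/0.328240
= 181.57 K

181.57 K


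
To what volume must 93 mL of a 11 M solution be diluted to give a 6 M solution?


C1V1 = C2V2
11 × 93 = 6 × V2
V2 = 1023/6 = 170.5 mL

170.5 mL


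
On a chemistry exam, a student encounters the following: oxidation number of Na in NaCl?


Group 1 metal: +1
Oxidation number: +1

+1


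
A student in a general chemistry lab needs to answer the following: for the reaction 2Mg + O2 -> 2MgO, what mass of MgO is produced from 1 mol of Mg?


Mole ratio MgO:Mg = 2:2
n(MgO) = 1 × 2/2 = 1.000 mol
mass = 1.000 × 40.31 = 40.31 g

40.31 g


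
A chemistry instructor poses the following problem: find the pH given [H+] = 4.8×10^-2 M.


pH = -log10([H+]) = -log10(4.8×10^-2)
= 2 - log10(4.8)
= 2 - 0.68
= 1.32

1.32


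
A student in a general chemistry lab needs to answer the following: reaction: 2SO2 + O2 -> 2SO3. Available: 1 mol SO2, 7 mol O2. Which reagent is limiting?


Mole ratio available / coefficient:
  SO2: 1/2 = 0.500
  O2: 7/1 = 7.000
Smaller ratio is limiting.

SO2


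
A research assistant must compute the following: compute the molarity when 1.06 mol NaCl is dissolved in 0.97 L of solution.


M = n/V = 1.06/0.97 = 1.093 mol/L

1.093 M


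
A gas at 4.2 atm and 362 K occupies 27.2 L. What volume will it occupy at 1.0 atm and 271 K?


P1V1/T1 = P2V2/T2
V2 = P1V1T2/(T1P2)
= 4.2×27.2×271/(362×1.0)
= 85.522 L

85.522 L


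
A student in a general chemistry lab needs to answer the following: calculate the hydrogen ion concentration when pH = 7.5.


[H+] = 10^(-pH) = 10^(-7.5)
= 3.16×10^-8 M

3.16×10^-8 M


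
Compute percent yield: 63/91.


% yield = actual/theoretical × 100
= 63/91 × 100
= 69.23%

69.23%


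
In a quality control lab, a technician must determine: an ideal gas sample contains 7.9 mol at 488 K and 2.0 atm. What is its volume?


PV = nRT  (R = 0.08206 L·atm/(mol·K))
V = nRT/P = 7.9×0.08206×488/2.0
= 158.179 L

158.179 L


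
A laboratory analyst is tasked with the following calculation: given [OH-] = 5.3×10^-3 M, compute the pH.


pOH = -log10([OH-]) = -log10(5.3×10^-3)
= 3 - log10(5.3) = 2.28
pH = 14 - pOH = 14 - 2.28 = 11.72

11.72


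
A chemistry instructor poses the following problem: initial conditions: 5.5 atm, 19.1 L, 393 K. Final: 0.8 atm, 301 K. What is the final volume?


P1V1/T1 = P2V2/T2
V2 = P1V1T2/(T1P2)
= 5.5×19.1×301/(393×0.8)
= 100.573 L

100.573 L


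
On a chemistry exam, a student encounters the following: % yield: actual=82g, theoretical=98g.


% yield = actual/theoretical × 100
= 82/98 × 100
= 83.67%

83.67%


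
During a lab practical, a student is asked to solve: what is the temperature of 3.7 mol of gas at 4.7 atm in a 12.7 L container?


PV = nRT  (R = 0.08206 L·atm/(mol·K))
T = PV/(nR) = 4.7×12.7/(3.7×0.08206)
= 59.69/0.303622
= 196.59 K

196.59 K


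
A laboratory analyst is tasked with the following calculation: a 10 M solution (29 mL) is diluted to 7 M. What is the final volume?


C1V1 = C2V2
10 × 29 = 7 × V2
V2 = 290/7 = 41.43 mL

41.43 mL


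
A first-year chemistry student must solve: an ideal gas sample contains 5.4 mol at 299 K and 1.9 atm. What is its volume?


PV = nRT  (R = 0.08206 L·atm/(mol·K))
V = nRT/P = 5.4×0.08206×299/1.9
= 69.734 L

69.734 L


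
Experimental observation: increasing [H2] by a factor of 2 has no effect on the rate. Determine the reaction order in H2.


rate ∝ [H2]^n
rate ∝ [H2]^0
Order in H2: 0

0


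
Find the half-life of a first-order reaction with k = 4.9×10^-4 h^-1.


t½ = ln2/k = 0.693147/(4.9×10^-4 h^-1)
= 1415 h

1415 h


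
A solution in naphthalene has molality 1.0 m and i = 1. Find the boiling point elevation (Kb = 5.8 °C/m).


ΔTb = Kb × m × i
= 5.8 × 1.0 × 1
= 5.8 °C

5.8 °C


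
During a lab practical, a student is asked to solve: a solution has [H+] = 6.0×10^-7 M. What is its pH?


pH = -log10([H+]) = -log10(6.0×10^-7)
= 7 - log10(6.0)
= 7 - 0.78
= 6.22

6.22


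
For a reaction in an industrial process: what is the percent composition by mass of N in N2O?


M(N2O) = 2×14.01 + 1×16.0 = 44.02 g/mol
Mass of N = 2 × 14.01 = 28.02 g/mol
% N = 28.02/44.02 × 100 = 63.65%

63.65%


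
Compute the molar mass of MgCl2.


M(MgCl2) = 1×24.31 + 2×35.45
= 24.31 + 70.9
= 95.21 g/mol

95.21 g/mol


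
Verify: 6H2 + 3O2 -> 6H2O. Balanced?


Equation: 6H2 + 3O2 -> 6H2O
Check atoms: H: 12=12, O: 6=6
Balanced

Yes, balanced


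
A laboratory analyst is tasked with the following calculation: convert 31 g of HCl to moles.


M(HCl) = 36.46 g/mol
n = mass/M = 31/36.46 = 0.8502 mol

0.8502 mol


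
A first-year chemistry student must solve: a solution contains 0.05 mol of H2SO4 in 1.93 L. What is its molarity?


M = n/V = 0.05/1.93 = 0.026 mol/L

0.026 M


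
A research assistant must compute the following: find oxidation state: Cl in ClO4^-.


x + 4(-2) = -1, so x = +7
Oxidation number: +7

+7


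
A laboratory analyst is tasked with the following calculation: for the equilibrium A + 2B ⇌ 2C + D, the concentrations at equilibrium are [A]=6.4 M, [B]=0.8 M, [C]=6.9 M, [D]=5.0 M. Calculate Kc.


Kc = [C]^2[D]/([A][B]^2)
= (6.9^2 × 5.0^1)/(6.4^1 × 0.8^2)
= 238.05/4.096
= 58.12

58.12


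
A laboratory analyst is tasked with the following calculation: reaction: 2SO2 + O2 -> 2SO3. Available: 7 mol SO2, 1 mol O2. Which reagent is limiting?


Mole ratio available / coefficient:
  SO2: 7/2 = 3.500
  O2: 1/1 = 1.000
Smaller ratio is limiting.

O2


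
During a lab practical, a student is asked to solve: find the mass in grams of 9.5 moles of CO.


M(CO) = 28.01 g/mol
mass = n × M = 9.5 × 28.01 = 266.10 g

266.10 g


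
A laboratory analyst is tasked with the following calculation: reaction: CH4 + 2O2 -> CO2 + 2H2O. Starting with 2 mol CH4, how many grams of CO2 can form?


Mole ratio CO2:CH4 = 1:1
n(CO2) = 2 × 1/1 = 2.000 mol
mass = 2.000 × 44.01 = 88.02 g

88.02 g


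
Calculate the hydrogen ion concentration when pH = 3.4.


[H+] = 10^(-pH) = 10^(-3.4)
= 3.98×10^-4 M

3.98×10^-4 M


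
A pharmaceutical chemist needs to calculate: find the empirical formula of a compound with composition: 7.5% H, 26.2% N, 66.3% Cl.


Assume 100 g sample. Moles of each element:
  H: 7.5/1.008 = 7.44 mol
  N: 26.2/14.01 = 1.87 mol
  Cl: 66.3/35.45 = 1.87 mol
Divide by smallest (1.87):
  H: 7.44/1.87 = 3.98
  N: 1.87/1.87 = 1.0
  Cl: 1.87/1.87 = 1.0
Empirical formula: NH4Cl

NH4Cl


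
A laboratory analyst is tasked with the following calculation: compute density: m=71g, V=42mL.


ρ = mass/volume
= 71/42
= 1.69 g/mL

1.69 g/mL


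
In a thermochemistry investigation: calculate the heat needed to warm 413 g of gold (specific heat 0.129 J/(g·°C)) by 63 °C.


q = mcΔT = 413 × 0.129 × 63
= 3356.45 J

3356.45 J


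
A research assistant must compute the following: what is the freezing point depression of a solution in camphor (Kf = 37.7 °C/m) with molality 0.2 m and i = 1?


ΔTf = Kf × m × i
= 37.7 × 0.2 × 1
= 7.54 °C

7.54 °C


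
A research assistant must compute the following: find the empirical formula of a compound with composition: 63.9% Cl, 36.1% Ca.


Assume 100 g sample. Moles of each element:
  Cl: 63.9/35.45 = 1.803 mol
  Ca: 36.1/40.08 = 0.901 mol
Divide by smallest (0.901):
  Cl: 1.803/0.901 = 2.0
  Ca: 0.901/0.901 = 1.0
Empirical formula: CaCl2

CaCl2


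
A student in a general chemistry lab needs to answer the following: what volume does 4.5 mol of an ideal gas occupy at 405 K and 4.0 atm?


PV = nRT  (R = 0.08206 L·atm/(mol·K))
V = nRT/P = 4.5×0.08206×405/4.0
= 37.389 L

37.389 L


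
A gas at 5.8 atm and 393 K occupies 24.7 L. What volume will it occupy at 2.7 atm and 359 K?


P1V1/T1 = P2V2/T2
V2 = P1V1T2/(T1P2)
= 5.8×24.7×359/(393×2.7)
= 48.469 L

48.469 L


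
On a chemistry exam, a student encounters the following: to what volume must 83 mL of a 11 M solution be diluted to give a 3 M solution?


C1V1 = C2V2
11 × 83 = 3 × V2
V2 = 913/3 = 304.33 mL

304.33 mL


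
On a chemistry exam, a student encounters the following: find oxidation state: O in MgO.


O is usually -2
Oxidation number: -2

-2


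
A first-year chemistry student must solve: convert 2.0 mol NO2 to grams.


M(NO2) = 46.01 g/mol
mass = n × M = 2.0 × 46.01 = 92.02 g

92.02 g


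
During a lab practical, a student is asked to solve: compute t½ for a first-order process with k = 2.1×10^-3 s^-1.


t½ = ln2/k = 0.693147/(2.1×10^-3 s^-1)
= 330.1 s

330.1 s


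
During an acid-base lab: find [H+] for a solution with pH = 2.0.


[H+] = 10^(-pH) = 10^(-2.0)
= 1.0×10^-2 M

1.0×10^-2 M


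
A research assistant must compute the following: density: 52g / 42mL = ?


ρ = mass/volume
= 52/42
= 1.238 g/mL

1.238 g/mL


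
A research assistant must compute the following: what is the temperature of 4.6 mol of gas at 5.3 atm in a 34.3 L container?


PV = nRT  (R = 0.08206 L·atm/(mol·K))
T = PV/(nR) = 5.3×34.3/(4.6×0.08206)
= 181.79/0.377476
= 481.59 K

481.59 K


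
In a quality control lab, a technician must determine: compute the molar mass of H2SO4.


M(H2SO4) = 2×1.008 + 1×32.07 + 4×16.0
= 2.02 + 32.07 + 64.0
= 98.09 g/mol

98.09 g/mol


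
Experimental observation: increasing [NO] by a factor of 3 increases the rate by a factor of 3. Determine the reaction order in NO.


rate ∝ [NO]^n
3^n = 3 → n = 1
Order in NO: 1

1


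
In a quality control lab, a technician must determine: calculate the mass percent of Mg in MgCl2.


M(MgCl2) = 1×24.31 + 2×35.45 = 95.21 g/mol
Mass of Mg = 1 × 24.31 = 24.31 g/mol
% Mg = 24.31/95.21 × 100 = 25.53%

25.53%


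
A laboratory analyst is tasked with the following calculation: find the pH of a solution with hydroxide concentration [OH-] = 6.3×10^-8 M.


pOH = -log10([OH-]) = -log10(6.3×10^-8)
= 8 - log10(6.3) = 7.2
pH = 14 - pOH = 14 - 7.2 = 6.8

6.8


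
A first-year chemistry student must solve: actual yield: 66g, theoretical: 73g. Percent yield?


% yield = actual/theoretical × 100
= 66/73 × 100
= 90.41%

90.41%


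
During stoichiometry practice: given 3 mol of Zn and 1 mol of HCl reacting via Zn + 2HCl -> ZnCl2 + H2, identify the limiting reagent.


Mole ratio available / coefficient:
  Zn: 3/1 = 3.000
  HCl: 1/2 = 0.500
Smaller ratio is limiting.

HCl


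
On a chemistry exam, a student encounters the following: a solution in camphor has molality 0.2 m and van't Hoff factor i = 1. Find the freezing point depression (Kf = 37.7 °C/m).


ΔTf = Kf × m × i
= 37.7 × 0.2 × 1
= 7.54 °C

7.54 °C


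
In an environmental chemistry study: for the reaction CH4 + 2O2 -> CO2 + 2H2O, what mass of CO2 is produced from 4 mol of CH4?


Mole ratio CO2:CH4 = 1:1
n(CO2) = 4 × 1/1 = 4.000 mol
mass = 4.000 × 44.01 = 176.04 g

176.04 g


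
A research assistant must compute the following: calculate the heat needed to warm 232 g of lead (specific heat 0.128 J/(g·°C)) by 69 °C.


q = mcΔT = 232 × 0.128 × 69
= 2049.02 J

2049.02 J


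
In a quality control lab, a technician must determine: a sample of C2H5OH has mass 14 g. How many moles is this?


M(C2H5OH) = 46.07 g/mol
n = mass/M = 14/46.07 = 0.3039 mol

0.3039 mol


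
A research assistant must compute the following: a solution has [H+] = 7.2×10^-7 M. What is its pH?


pH = -log10([H+]) = -log10(7.2×10^-7)
= 7 - log10(7.2)
= 7 - 0.86
= 6.14

6.14


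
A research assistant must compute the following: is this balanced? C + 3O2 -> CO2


Equation: C + 3O2 -> CO2
Check atoms: C: 1=1, O: 6≠2
Not balanced

No, not balanced


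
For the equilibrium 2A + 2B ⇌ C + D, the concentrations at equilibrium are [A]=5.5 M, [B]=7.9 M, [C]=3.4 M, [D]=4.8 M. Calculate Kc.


Kc = [C][D]/([A]^2[B]^2)
= (3.4^1 × 4.8^1)/(5.5^2 × 7.9^2)
= 16.32/1887.9025
= 0.008645

0.008645


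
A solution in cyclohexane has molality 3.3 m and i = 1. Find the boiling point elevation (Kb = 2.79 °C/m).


ΔTb = Kb × m × i
= 2.79 × 3.3 × 1
= 9.207 °C

9.207 °C


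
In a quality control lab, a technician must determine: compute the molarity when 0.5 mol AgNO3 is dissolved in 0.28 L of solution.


M = n/V = 0.5/0.28 = 1.786 mol/L

1.786 M


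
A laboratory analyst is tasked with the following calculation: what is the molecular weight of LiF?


M(LiF) = 1×6.94 + 1×19.0
= 6.94 + 19.0
= 25.94 g/mol

25.94 g/mol


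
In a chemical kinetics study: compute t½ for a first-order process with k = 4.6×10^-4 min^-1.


t½ = ln2/k = 0.693147/(4.6×10^-4 min^-1)
= 1507 min

1507 min


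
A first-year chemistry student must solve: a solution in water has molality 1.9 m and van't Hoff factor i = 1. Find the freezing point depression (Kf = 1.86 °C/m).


ΔTf = Kf × m × i
= 1.86 × 1.9 × 1
= 3.534 °C

3.534 °C


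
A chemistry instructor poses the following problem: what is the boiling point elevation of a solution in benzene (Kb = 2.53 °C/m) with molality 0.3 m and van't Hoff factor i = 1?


ΔTb = Kb × m × i
= 2.53 × 0.3 × 1
= 0.759 °C

0.759 °C


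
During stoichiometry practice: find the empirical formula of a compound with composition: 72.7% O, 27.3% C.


Assume 100 g sample. Moles of each element:
  O: 72.7/16.0 = 4.544 mol
  C: 27.3/12.01 = 2.273 mol
Divide by smallest (2.273):
  O: 4.544/2.273 = 2.0
  C: 2.273/2.273 = 1.0
Empirical formula: CO2

CO2


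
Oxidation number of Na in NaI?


Group 1 metal: +1
Oxidation number: +1

+1


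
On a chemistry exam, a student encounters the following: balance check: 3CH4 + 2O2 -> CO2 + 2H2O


Equation: 3CH4 + 2O2 -> CO2 + 2H2O
Check atoms: C: 3≠1, H: 12≠4, O: 4=4
Not balanced

No, not balanced


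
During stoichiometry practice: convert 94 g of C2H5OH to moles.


M(C2H5OH) = 46.07 g/mol
n = mass/M = 94/46.07 = 2.0404 mol

2.0404 mol


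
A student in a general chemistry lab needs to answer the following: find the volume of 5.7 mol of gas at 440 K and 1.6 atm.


PV = nRT  (R = 0.08206 L·atm/(mol·K))
V = nRT/P = 5.7×0.08206×440/1.6
= 128.629 L

128.629 L


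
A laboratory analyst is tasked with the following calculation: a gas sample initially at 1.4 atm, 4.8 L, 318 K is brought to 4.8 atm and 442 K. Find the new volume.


P1V1/T1 = P2V2/T2
V2 = P1V1T2/(T1P2)
= 1.4×4.8×442/(318×4.8)
= 1.946 L

1.946 L


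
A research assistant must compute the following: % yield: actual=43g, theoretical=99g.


% yield = actual/theoretical × 100
= 43/99 × 100
= 43.43%

43.43%


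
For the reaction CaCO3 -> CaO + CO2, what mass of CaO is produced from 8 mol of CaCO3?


Mole ratio CaO:CaCO3 = 1:1
n(CaO) = 8 × 1/1 = 8.000 mol
mass = 8.000 × 56.08 = 448.64 g

448.64 g


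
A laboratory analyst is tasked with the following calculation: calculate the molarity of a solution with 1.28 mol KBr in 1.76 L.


M = n/V = 1.28/1.76 = 0.727 mol/L

0.727 M


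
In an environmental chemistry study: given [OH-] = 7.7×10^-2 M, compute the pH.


pOH = -log10([OH-]) = -log10(7.7×10^-2)
= 2 - log10(7.7) = 1.11
pH = 14 - pOH = 14 - 1.11 = 12.89

12.89


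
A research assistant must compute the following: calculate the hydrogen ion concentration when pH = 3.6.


[H+] = 10^(-pH) = 10^(-3.6)
= 2.51×10^-4 M

2.51×10^-4 M


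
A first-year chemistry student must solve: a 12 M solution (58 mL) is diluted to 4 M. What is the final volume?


C1V1 = C2V2
12 × 58 = 4 × V2
V2 = 696/4 = 174.0 mL

174.0 mL


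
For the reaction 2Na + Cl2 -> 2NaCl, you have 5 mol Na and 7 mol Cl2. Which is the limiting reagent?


Mole ratio available / coefficient:
  Na: 5/2 = 2.500
  Cl2: 7/1 = 7.000
Smaller ratio is limiting.

Na


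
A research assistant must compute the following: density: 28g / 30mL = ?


ρ = mass/volume
= 28/30
= 0.933 g/mL

0.933 g/mL


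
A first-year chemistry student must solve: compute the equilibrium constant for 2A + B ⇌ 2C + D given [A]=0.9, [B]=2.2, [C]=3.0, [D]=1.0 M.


Kc = [C]^2[D]/([A]^2[B])
= (3.0^2 × 1.0^1)/(0.9^2 × 2.2^1)
= 9/1.782
= 5.051

5.051


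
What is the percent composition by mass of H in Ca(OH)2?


M(Ca(OH)2) = 1×40.08 + 2×16.0 + 2×1.008 = 74.096 g/mol
Mass of H = 2 × 1.008 = 2.016 g/mol
% H = 2.016/74.096 × 100 = 2.72%

2.72%


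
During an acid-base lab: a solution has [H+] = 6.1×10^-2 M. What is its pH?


pH = -log10([H+]) = -log10(6.1×10^-2)
= 2 - log10(6.1)
= 2 - 0.79
= 1.21

1.21
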